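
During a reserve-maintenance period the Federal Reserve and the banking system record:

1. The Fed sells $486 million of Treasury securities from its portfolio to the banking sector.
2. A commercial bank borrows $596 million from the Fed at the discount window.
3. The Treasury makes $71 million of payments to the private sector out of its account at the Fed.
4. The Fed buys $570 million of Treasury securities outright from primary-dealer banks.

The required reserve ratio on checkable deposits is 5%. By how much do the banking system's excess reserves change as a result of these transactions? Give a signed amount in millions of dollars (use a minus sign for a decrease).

OMO sale (to banks) $486 million: reserves −$486M, deposits 0.
Discount-window loan $596 million: reserves +$596M, deposits 0.
Government spending $71 million: reserves +$71M, deposits +$71M.
OMO purchase (from banks) $570 million: reserves +$570M, deposits 0.
Totals: Δreserves = +$751M, Δdeposits = +$71M.
Δrequired reserves = 5% × +$71M = +$3.55M.
Δexcess reserves = Δreserves − Δrequired = +$751M − (+$3.55M) = +$747.45 million.

+$747.45 million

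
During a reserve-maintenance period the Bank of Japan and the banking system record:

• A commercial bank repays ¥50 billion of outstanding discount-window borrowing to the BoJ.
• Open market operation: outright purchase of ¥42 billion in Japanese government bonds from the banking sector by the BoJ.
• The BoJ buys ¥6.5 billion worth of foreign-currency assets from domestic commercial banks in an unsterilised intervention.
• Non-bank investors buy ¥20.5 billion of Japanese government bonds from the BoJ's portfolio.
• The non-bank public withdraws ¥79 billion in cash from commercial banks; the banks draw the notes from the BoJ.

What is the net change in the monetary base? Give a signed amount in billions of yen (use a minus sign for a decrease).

BoJ balance sheet:
  Assets:      Securities +¥21.5B, Loans to banks −¥50B, Foreign assets +¥6.5B
  Liabilities: Bank reserves −¥101B, Currency in circulation +¥79B
Monetary base = currency + reserves: +¥79B + (−¥101B) = -¥22 billion.

-¥22 billion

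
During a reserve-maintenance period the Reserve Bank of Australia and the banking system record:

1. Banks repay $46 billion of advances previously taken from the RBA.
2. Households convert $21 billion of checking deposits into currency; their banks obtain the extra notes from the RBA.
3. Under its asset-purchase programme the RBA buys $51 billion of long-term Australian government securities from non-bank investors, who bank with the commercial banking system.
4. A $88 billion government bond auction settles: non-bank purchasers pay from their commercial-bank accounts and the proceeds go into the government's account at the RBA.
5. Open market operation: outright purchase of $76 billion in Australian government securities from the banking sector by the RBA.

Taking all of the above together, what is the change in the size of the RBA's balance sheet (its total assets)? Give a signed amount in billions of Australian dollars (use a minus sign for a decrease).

RBA balance sheet:
  Assets:      Securities +$127B, Loans to banks −$46B
  Liabilities: Bank reserves −$28B, Currency in circulation +$21B, Government deposits +$88B
Change in total RBA assets = +$81 billion.

+$81 billion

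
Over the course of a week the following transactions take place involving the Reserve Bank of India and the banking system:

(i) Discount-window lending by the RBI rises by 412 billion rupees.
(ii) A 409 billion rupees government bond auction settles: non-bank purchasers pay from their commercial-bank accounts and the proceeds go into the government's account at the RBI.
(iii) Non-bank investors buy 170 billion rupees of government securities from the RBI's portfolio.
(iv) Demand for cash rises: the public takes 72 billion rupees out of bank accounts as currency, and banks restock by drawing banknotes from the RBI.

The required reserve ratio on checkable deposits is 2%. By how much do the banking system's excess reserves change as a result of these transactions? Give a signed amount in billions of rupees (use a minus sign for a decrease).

Discount-window loan 412 billion rupees: reserves +412B, deposits 0.
Government account inflow 409 billion rupees: reserves −409B, deposits −409B.
Asset sale (to non-banks) 170 billion rupees: reserves −170B, deposits −170B.
Currency withdrawal 72 billion rupees: reserves −72B, deposits −72B.
Totals: Δreserves = −239B, Δdeposits = −651B.
Δrequired reserves = 2% × −651B = −13.02B.
Δexcess reserves = Δreserves − Δrequired = −239B − (−13.02B) = -225.98 billion.

-225.98 billion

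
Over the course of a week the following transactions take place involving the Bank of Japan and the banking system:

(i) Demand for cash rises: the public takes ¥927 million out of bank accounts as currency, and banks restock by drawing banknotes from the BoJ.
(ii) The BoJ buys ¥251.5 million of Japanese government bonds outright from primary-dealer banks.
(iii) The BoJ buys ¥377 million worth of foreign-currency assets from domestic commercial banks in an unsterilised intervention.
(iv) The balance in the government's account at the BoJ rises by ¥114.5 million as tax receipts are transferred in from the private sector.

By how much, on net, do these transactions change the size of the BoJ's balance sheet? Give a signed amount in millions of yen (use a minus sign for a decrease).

+¥628.5 million

BoJ balance sheet:
  Assets:      Securities +¥251.5M, Foreign assets +¥377M
  Liabilities: Bank reserves −¥413M, Currency in circulation +¥927M, Government deposits +¥114.5M
Commercial banking system:
  Assets:      Reserves at CB −¥413M, Securities −¥251.5M, Foreign assets −¥377M
  Liabilities: Checkable deposits −¥1041.5M
Change in total BoJ assets = +¥628.5 million.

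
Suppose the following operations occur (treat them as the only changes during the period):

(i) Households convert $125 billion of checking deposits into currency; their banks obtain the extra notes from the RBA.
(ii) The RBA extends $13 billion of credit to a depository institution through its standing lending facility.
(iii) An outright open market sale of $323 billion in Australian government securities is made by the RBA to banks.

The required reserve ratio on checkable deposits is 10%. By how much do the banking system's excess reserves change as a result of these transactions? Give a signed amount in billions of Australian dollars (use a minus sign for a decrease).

-$422.5 billion

Currency withdrawal $125 billion: reserves −$125B, deposits −$125B.
Discount-window loan $13 billion: reserves +$13B, deposits 0.
OMO sale (to banks) $323 billion: reserves −$323B, deposits 0.
Totals: Δreserves = −$435B, Δdeposits = −$125B.
Δrequired reserves = 10% × −$125B = −$12.5B.
Δexcess reserves = Δreserves − Δrequired = −$435B − (−$12.5B) = -$422.5 billion.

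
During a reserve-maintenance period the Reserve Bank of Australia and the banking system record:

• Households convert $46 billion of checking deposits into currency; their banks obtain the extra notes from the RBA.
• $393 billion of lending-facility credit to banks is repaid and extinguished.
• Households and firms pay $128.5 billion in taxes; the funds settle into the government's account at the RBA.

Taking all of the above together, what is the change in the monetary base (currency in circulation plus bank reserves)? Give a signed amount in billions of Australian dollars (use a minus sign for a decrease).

RBA balance sheet:
  Assets:      Loans to banks −$393B
  Liabilities: Bank reserves −$567.5B, Currency in circulation +$46B, Government deposits +$128.5B
Monetary base = currency + reserves: +$46B + (−$567.5B) = -$521.5 billion.

-$521.5 billion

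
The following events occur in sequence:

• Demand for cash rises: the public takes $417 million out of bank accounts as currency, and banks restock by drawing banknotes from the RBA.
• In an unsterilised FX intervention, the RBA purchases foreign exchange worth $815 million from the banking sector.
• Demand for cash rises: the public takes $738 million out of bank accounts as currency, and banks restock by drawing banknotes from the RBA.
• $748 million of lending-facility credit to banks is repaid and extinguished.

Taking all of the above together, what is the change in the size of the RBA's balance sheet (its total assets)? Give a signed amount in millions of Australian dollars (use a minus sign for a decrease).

+$67 million

Currency withdrawal $417 million: only the composition of liabilities changes → 0.
FX purchase $815 million: an RBA asset is acquired → +$815M.
Currency withdrawal $738 million: only the composition of liabilities changes → 0.
Discount-window repayment $748 million: an RBA asset is shed → −$748M.
Net: 0 + 815 + 0 − 748 = +$67 million.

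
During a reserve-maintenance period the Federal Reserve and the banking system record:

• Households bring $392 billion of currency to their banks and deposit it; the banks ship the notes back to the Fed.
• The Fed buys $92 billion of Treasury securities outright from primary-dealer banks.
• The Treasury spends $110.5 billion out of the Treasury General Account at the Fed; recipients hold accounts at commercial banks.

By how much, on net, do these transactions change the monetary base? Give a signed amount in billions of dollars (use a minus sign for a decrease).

Fed balance sheet:
  Assets:      Securities +$92B
  Liabilities: Bank reserves +$594.5B, Currency in circulation −$392B, Government deposits −$110.5B
Commercial banking system:
  Assets:      Reserves at CB +$594.5B, Securities −$92B
  Liabilities: Checkable deposits +$502.5B
Monetary base = currency + reserves: −$392B + (+$594.5B) = +$202.5 billion.

+$202.5 billion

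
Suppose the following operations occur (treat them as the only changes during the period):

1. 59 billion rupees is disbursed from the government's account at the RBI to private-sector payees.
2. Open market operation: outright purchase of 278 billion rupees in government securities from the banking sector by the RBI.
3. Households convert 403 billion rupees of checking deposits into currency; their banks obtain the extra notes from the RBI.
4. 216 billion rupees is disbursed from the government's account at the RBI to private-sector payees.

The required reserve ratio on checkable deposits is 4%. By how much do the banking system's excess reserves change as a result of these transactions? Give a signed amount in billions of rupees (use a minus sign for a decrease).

Government spending 59 billion rupees: reserves +59B, deposits +59B.
OMO purchase (from banks) 278 billion rupees: reserves +278B, deposits 0.
Currency withdrawal 403 billion rupees: reserves −403B, deposits −403B.
Government spending 216 billion rupees: reserves +216B, deposits +216B.
Totals: Δreserves = +150B, Δdeposits = −128B.
Δrequired reserves = 4% × −128B = −5.12B.
Δexcess reserves = Δreserves − Δrequired = +150B − (−5.12B) = +155.12 billion.

+155.12 billion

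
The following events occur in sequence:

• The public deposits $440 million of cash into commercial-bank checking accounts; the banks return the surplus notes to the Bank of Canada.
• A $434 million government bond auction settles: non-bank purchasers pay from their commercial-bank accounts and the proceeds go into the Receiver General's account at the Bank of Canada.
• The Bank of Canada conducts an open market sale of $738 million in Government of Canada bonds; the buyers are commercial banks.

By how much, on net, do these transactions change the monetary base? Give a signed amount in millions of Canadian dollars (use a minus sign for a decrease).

Currency deposit $440 million: just a shift between currency and reserves — both are base money → 0.
Government account inflow $434 million: reserves shift to a non-base liability → −$434M.
OMO sale (to banks) $738 million: Bank of Canada balance sheet contracts → −$738M.
Net: 0 − 434 − 738 = -$1172 million.

-$1172 million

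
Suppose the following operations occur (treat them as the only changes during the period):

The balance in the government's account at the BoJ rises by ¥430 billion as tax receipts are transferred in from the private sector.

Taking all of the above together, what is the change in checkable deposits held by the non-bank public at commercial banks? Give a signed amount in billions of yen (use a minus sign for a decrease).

BoJ balance sheet:
  Assets:      no change
  Liabilities: Bank reserves −¥430B, Government deposits +¥430B
Commercial banking system:
  Assets:      Reserves at CB −¥430B
  Liabilities: Checkable deposits −¥430B
So the change in checkable deposits held by the non-bank public at commercial banks is -¥430 billion.

-¥430 billion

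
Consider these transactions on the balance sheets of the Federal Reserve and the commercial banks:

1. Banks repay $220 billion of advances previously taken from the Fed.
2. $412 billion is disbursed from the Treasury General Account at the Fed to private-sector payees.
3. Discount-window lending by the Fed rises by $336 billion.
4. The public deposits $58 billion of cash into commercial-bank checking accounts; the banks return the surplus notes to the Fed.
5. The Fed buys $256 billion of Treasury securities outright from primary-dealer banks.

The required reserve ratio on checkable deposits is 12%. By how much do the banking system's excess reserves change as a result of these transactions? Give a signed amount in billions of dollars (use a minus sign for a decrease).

+$785.6 billion

Discount-window repayment $220 billion: reserves −$220B, deposits 0.
Government spending $412 billion: reserves +$412B, deposits +$412B.
Discount-window loan $336 billion: reserves +$336B, deposits 0.
Currency deposit $58 billion: reserves +$58B, deposits +$58B.
OMO purchase (from banks) $256 billion: reserves +$256B, deposits 0.
Totals: Δreserves = +$842B, Δdeposits = +$470B.
Δrequired reserves = 12% × +$470B = +$56.4B.
Δexcess reserves = Δreserves − Δrequired = +$842B − (+$56.4B) = +$785.6 billion.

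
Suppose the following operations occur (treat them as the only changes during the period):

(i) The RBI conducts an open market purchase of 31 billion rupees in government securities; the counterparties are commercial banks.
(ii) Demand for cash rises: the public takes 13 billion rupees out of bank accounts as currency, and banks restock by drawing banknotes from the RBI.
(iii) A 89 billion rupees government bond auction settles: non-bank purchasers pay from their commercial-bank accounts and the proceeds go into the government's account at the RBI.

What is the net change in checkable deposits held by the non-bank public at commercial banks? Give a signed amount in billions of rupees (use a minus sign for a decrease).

-102 billion

RBI balance sheet:
  Assets:      Securities +31B
  Liabilities: Bank reserves −71B, Currency in circulation +13B, Government deposits +89B
Commercial banking system:
  Assets:      Reserves at CB −71B, Securities −31B
  Liabilities: Checkable deposits −102B
So the change in checkable deposits held by the non-bank public at commercial banks is -102 billion.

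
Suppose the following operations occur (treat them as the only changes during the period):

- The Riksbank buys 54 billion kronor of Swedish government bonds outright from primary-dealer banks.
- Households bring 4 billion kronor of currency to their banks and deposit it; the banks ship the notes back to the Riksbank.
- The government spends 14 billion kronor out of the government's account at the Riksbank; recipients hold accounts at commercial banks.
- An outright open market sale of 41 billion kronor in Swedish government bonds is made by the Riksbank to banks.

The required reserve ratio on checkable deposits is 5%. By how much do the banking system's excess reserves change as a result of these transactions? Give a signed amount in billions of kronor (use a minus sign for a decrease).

+30.1 billion

OMO purchase (from banks) 54 billion kronor: reserves +54B, deposits 0.
Currency deposit 4 billion kronor: reserves +4B, deposits +4B.
Government spending 14 billion kronor: reserves +14B, deposits +14B.
OMO sale (to banks) 41 billion kronor: reserves −41B, deposits 0.
Totals: Δreserves = +31B, Δdeposits = +18B.
Δrequired reserves = 5% × +18B = +0.9B.
Δexcess reserves = Δreserves − Δrequired = +31B − (+0.9B) = +30.1 billion.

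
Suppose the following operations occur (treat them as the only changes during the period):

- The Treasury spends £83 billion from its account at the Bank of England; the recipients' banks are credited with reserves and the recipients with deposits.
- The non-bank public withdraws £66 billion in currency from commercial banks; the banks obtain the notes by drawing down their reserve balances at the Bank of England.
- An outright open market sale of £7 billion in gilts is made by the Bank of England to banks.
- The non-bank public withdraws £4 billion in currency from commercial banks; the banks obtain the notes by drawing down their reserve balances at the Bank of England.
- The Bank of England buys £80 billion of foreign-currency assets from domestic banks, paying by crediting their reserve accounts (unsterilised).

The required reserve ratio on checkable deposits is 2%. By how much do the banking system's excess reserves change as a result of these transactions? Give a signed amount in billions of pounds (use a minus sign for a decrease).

+£85.74 billion

Government spending £83 billion: reserves +£83B, deposits +£83B.
Currency withdrawal £66 billion: reserves −£66B, deposits −£66B.
OMO sale (to banks) £7 billion: reserves −£7B, deposits 0.
Currency withdrawal £4 billion: reserves −£4B, deposits −£4B.
FX purchase £80 billion: reserves +£80B, deposits 0.
Totals: Δreserves = +£86B, Δdeposits = +£13B.
Δrequired reserves = 2% × +£13B = +£0.26B.
Δexcess reserves = Δreserves − Δrequired = +£86B − (+£0.26B) = +£85.74 billion.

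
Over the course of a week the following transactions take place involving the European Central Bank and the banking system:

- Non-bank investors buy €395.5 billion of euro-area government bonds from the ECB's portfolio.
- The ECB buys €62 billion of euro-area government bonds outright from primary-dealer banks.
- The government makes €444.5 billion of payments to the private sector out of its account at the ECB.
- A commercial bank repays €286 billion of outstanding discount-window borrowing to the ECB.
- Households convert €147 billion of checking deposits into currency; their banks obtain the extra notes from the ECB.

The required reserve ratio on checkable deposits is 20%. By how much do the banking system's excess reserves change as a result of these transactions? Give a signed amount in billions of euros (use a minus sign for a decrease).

Asset sale (to non-banks) €395.5 billion: reserves −€395.5B, deposits −€395.5B.
OMO purchase (from banks) €62 billion: reserves +€62B, deposits 0.
Government spending €444.5 billion: reserves +€444.5B, deposits +€444.5B.
Discount-window repayment €286 billion: reserves −€286B, deposits 0.
Currency withdrawal €147 billion: reserves −€147B, deposits −€147B.
Totals: Δreserves = −€322B, Δdeposits = −€98B.
Δrequired reserves = 20% × −€98B = −€19.6B.
Δexcess reserves = Δreserves − Δrequired = −€322B − (−€19.6B) = -€302.4 billion.

-€302.4 billion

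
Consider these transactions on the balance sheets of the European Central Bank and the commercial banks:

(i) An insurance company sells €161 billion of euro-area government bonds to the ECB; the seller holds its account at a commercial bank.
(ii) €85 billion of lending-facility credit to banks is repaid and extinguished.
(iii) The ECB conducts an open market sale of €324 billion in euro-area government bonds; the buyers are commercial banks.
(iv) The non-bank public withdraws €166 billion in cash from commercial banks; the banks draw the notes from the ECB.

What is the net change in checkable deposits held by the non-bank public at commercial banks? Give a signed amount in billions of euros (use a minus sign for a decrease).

-€5 billion

ECB balance sheet:
  Assets:      Securities −€163B, Loans to banks −€85B
  Liabilities: Bank reserves −€414B, Currency in circulation +€166B
Commercial banking system:
  Assets:      Reserves at CB −€414B, Securities +€324B
  Liabilities: Checkable deposits −€5B, Borrowings from CB −€85B
So the change in checkable deposits held by the non-bank public at commercial banks is -€5 billion.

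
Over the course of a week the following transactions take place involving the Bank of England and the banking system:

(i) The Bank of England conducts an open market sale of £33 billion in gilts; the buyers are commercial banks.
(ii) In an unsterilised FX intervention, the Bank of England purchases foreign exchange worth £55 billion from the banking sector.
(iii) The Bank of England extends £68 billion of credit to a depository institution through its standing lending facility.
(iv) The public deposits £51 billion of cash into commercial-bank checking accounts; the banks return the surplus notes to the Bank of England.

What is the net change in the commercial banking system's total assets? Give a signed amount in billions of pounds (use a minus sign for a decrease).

+£119 billion

OMO sale (to banks) £33 billion: just an asset swap on bank balance sheets → 0.
FX purchase £55 billion: just an asset swap on bank balance sheets → 0.
Discount-window loan £68 billion: bank balance sheets expand → +£68B.
Currency deposit £51 billion: bank balance sheets expand → +£51B.
Net: 0 + 0 + 68 + 51 = +£119 billion.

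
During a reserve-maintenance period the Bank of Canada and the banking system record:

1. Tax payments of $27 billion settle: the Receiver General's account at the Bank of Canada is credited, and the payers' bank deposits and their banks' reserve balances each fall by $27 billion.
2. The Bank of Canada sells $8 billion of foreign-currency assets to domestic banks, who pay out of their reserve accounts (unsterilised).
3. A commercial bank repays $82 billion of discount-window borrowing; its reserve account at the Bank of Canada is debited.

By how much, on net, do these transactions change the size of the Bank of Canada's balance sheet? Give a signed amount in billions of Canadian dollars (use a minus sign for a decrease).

-$90 billion

Government account inflow $27 billion: only the composition of liabilities changes → 0.
FX sale $8 billion: a Bank of Canada asset is shed → −$8B.
Discount-window repayment $82 billion: a Bank of Canada asset is shed → −$82B.
Net: 0 − 8 − 82 = -$90 billion.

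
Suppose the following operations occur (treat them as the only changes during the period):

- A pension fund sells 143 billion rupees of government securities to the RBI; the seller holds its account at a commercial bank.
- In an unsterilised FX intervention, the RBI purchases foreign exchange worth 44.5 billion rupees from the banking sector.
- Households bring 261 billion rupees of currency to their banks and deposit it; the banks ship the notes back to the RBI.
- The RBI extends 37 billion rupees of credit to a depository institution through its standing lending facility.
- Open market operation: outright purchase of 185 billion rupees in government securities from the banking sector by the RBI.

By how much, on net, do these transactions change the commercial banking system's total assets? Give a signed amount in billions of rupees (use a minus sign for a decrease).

RBI balance sheet:
  Assets:      Securities +328B, Loans to banks +37B, Foreign assets +44.5B
  Liabilities: Bank reserves +670.5B, Currency in circulation −261B
Commercial banking system:
  Assets:      Reserves at CB +670.5B, Securities −185B, Foreign assets −44.5B
  Liabilities: Checkable deposits +404B, Borrowings from CB +37B
Change in total bank assets = +441 billion.

+441 billion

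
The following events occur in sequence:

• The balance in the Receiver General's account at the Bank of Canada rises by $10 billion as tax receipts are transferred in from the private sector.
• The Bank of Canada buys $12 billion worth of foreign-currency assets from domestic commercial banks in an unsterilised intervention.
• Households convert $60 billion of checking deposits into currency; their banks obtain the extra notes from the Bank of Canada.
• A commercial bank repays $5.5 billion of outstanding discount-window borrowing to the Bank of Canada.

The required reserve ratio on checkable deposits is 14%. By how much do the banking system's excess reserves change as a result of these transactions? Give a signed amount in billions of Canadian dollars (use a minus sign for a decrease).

-$53.7 billion

Government account inflow $10 billion: reserves −$10B, deposits −$10B.
FX purchase $12 billion: reserves +$12B, deposits 0.
Currency withdrawal $60 billion: reserves −$60B, deposits −$60B.
Discount-window repayment $5.5 billion: reserves −$5.5B, deposits 0.
Totals: Δreserves = −$63.5B, Δdeposits = −$70B.
Δrequired reserves = 14% × −$70B = −$9.8B.
Δexcess reserves = Δreserves − Δrequired = −$63.5B − (−$9.8B) = -$53.7 billion.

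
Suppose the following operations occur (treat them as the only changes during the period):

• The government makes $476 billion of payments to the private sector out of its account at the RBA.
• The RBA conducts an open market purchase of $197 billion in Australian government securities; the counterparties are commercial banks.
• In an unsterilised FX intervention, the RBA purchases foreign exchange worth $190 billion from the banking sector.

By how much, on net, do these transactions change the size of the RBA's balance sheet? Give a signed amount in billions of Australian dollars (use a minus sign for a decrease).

+$387 billion

RBA balance sheet:
  Assets:      Securities +$197B, Foreign assets +$190B
  Liabilities: Bank reserves +$863B, Government deposits −$476B
Change in total RBA assets = +$387 billion.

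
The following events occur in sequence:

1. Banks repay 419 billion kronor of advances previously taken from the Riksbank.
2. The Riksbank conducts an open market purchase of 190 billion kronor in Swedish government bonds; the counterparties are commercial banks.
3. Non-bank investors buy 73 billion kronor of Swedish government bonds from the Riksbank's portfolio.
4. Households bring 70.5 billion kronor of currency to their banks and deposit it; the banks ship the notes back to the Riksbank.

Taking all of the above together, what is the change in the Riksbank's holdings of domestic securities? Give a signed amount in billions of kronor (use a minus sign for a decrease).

+117 billion

Riksbank balance sheet:
  Assets:      Securities +117B, Loans to banks −419B
  Liabilities: Bank reserves −231.5B, Currency in circulation −70.5B
Commercial banking system:
  Assets:      Reserves at CB −231.5B, Securities −190B
  Liabilities: Checkable deposits −2.5B, Borrowings from CB −419B
So the change in the Riksbank's holdings of domestic securities is +117 billion.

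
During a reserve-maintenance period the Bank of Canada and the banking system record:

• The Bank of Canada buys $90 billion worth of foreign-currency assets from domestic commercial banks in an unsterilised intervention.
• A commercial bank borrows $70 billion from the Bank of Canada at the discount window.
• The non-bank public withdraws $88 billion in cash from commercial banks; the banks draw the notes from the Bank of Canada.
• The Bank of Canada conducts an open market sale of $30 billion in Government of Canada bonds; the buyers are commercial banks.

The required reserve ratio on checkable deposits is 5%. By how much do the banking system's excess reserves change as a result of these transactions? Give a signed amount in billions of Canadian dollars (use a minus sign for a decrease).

FX purchase $90 billion: reserves +$90B, deposits 0.
Discount-window loan $70 billion: reserves +$70B, deposits 0.
Currency withdrawal $88 billion: reserves −$88B, deposits −$88B.
OMO sale (to banks) $30 billion: reserves −$30B, deposits 0.
Totals: Δreserves = +$42B, Δdeposits = −$88B.
Δrequired reserves = 5% × −$88B = −$4.4B.
Δexcess reserves = Δreserves − Δrequired = +$42B − (−$4.4B) = +$46.4 billion.

+$46.4 billion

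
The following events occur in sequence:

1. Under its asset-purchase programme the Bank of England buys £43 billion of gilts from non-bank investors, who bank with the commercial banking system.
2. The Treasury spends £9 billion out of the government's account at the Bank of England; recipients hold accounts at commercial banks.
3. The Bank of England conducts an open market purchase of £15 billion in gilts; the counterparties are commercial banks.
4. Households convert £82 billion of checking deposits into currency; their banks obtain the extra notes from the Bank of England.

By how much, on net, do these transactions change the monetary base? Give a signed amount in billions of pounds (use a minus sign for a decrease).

+£67 billion

Asset purchase (from non-banks) £43 billion: Bank of England balance sheet expands → +£43B.
Government spending £9 billion: a non-base liability converts back to reserves → +£9B.
OMO purchase (from banks) £15 billion: Bank of England balance sheet expands → +£15B.
Currency withdrawal £82 billion: just a shift between currency and reserves — both are base money → 0.
Net: 43 + 9 + 15 + 0 = +£67 billion.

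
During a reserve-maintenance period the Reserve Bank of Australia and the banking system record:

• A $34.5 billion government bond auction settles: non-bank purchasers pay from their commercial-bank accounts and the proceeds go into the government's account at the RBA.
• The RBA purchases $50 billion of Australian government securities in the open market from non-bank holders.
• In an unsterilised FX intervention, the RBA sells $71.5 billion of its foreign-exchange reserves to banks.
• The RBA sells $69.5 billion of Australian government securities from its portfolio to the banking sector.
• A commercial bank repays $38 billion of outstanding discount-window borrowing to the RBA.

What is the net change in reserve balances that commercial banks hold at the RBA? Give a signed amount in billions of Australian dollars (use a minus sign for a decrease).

-$163.5 billion

Government account inflow $34.5 billion: funds move from bank reserves into the government account → −$34.5B.
Asset purchase (from non-banks) $50 billion: the RBA pays by crediting reserve accounts → +$50B.
FX sale $71.5 billion: the buying banks pay out of their reserve balances → −$71.5B.
OMO sale (to banks) $69.5 billion: the buying banks pay out of their reserve balances → −$69.5B.
Discount-window repayment $38 billion: repayment is debited from reserves → −$38B.
Net: −34.5 + 50 − 71.5 − 69.5 − 38 = -$163.5 billion.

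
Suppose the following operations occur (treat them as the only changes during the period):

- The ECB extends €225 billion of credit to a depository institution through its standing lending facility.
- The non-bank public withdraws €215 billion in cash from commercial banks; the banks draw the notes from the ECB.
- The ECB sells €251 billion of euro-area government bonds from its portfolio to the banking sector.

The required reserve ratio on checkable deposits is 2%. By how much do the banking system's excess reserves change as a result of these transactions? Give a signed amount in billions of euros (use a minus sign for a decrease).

Discount-window loan €225 billion: reserves +€225B, deposits 0.
Currency withdrawal €215 billion: reserves −€215B, deposits −€215B.
OMO sale (to banks) €251 billion: reserves −€251B, deposits 0.
Totals: Δreserves = −€241B, Δdeposits = −€215B.
Δrequired reserves = 2% × −€215B = −€4.3B.
Δexcess reserves = Δreserves − Δrequired = −€241B − (−€4.3B) = -€236.7 billion.

-€236.7 billion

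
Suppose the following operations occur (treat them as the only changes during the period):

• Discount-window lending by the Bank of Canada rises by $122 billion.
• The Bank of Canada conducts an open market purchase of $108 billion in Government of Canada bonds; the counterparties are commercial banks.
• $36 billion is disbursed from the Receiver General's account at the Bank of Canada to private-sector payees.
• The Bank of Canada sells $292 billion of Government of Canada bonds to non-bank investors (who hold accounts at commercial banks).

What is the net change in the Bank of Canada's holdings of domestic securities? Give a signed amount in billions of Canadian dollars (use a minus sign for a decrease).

-$184 billion

Bank of Canada balance sheet:
  Assets:      Securities −$184B, Loans to banks +$122B
  Liabilities: Bank reserves −$26B, Government deposits −$36B
Commercial banking system:
  Assets:      Reserves at CB −$26B, Securities −$108B
  Liabilities: Checkable deposits −$256B, Borrowings from CB +$122B
So the change in the Bank of Canada's holdings of domestic securities is -$184 billion.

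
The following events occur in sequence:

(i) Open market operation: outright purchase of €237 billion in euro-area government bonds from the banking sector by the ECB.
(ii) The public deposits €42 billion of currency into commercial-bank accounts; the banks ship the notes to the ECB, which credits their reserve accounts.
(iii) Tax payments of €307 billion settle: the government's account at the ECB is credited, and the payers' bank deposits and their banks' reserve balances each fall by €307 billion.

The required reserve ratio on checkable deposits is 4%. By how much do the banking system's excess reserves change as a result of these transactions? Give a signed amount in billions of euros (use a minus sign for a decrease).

OMO purchase (from banks) €237 billion: reserves +€237B, deposits 0.
Currency deposit €42 billion: reserves +€42B, deposits +€42B.
Government account inflow €307 billion: reserves −€307B, deposits −€307B.
Totals: Δreserves = −€28B, Δdeposits = −€265B.
Δrequired reserves = 4% × −€265B = −€10.6B.
Δexcess reserves = Δreserves − Δrequired = −€28B − (−€10.6B) = -€17.4 billion.

-€17.4 billion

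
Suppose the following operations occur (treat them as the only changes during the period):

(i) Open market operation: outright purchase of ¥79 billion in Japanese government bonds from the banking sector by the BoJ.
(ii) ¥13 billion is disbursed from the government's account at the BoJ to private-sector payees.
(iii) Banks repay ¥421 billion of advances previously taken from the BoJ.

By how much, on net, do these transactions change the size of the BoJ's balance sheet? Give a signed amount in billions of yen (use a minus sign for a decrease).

OMO purchase (from banks) ¥79 billion: a BoJ asset is acquired → +¥79B.
Government spending ¥13 billion: only the composition of liabilities changes → 0.
Discount-window repayment ¥421 billion: a BoJ asset is shed → −¥421B.
Net: 79 + 0 − 421 = -¥342 billion.

-¥342 billion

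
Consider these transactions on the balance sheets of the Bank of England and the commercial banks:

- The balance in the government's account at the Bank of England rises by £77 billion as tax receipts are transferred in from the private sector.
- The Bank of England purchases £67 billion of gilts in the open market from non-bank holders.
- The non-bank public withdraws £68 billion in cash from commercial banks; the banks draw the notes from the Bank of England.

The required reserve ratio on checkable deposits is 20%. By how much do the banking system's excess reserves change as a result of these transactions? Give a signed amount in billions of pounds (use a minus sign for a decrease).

Government account inflow £77 billion: reserves −£77B, deposits −£77B.
Asset purchase (from non-banks) £67 billion: reserves +£67B, deposits +£67B.
Currency withdrawal £68 billion: reserves −£68B, deposits −£68B.
Totals: Δreserves = −£78B, Δdeposits = −£78B.
Δrequired reserves = 20% × −£78B = −£15.6B.
Δexcess reserves = Δreserves − Δrequired = −£78B − (−£15.6B) = -£62.4 billion.

-£62.4 billion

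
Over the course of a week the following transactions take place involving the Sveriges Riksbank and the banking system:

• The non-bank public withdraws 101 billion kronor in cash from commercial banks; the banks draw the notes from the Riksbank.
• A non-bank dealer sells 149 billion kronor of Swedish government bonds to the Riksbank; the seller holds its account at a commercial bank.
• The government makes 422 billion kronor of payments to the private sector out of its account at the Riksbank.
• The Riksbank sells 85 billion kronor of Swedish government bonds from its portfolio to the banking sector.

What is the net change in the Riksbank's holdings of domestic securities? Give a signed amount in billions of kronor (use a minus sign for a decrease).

Riksbank balance sheet:
  Assets:      Securities +64B
  Liabilities: Bank reserves +385B, Currency in circulation +101B, Government deposits −422B
So the change in the Riksbank's holdings of domestic securities is +64 billion.

+64 billion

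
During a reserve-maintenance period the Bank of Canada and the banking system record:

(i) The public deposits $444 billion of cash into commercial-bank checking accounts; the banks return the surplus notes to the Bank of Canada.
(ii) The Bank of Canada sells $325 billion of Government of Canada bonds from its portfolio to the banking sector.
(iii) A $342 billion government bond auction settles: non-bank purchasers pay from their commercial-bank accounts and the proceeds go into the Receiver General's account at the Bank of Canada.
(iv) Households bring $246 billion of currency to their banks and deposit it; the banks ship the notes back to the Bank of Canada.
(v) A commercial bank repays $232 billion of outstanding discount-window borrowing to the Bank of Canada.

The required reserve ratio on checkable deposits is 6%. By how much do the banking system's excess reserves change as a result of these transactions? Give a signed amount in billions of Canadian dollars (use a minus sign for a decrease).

Currency deposit $444 billion: reserves +$444B, deposits +$444B.
OMO sale (to banks) $325 billion: reserves −$325B, deposits 0.
Government account inflow $342 billion: reserves −$342B, deposits −$342B.
Currency deposit $246 billion: reserves +$246B, deposits +$246B.
Discount-window repayment $232 billion: reserves −$232B, deposits 0.
Totals: Δreserves = −$209B, Δdeposits = +$348B.
Δrequired reserves = 6% × +$348B = +$20.88B.
Δexcess reserves = Δreserves − Δrequired = −$209B − (+$20.88B) = -$229.88 billion.

-$229.88 billion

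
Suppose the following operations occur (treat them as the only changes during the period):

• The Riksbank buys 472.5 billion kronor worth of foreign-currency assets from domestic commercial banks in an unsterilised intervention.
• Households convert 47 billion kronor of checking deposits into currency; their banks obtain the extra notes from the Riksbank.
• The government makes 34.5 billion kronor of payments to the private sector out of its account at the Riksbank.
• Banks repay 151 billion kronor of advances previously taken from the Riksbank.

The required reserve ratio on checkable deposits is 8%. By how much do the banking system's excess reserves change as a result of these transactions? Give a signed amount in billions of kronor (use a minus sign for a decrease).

FX purchase 472.5 billion kronor: reserves +472.5B, deposits 0.
Currency withdrawal 47 billion kronor: reserves −47B, deposits −47B.
Government spending 34.5 billion kronor: reserves +34.5B, deposits +34.5B.
Discount-window repayment 151 billion kronor: reserves −151B, deposits 0.
Totals: Δreserves = +309B, Δdeposits = −12.5B.
Δrequired reserves = 8% × −12.5B = −1B.
Δexcess reserves = Δreserves − Δrequired = +309B − (−1B) = +310 billion.

+310 billion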